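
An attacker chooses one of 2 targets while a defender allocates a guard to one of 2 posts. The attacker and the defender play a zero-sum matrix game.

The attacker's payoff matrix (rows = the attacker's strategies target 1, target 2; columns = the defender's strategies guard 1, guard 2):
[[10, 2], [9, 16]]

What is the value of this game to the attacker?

142/15

Row minima are 2 and 9, so the attacker's maximin is 9; column maxima are 10 and 16, so the defender's minimax is 10. These differ, so the equilibrium is in mixed strategies.
Let the attacker play target 1 with probability p. The defender is indifferent when 10p + 9(1−p) = 2p + 16(1−p), giving p = 7/15.
Let the defender play guard 1 with probability q. The attacker is indifferent when 10q + 2(1−q) = 9q + 16(1−q), giving q = 14/15.
The value is 10·(14/15) + (2)·(1/15) = 142/15.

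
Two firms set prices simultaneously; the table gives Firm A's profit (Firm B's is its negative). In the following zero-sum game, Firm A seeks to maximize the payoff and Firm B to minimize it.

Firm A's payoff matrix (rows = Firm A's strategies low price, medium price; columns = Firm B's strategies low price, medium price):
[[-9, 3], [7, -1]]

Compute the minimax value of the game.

3/5

Row minima are -9 and -1, so Firm A's maximin is -1; column maxima are 7 and 3, so Firm B's minimax is 3. These differ, so the equilibrium is in mixed strategies.
Let Firm A play low price with probability p. Firm B is indifferent when −9p + 7(1−p) = 3p − (1−p), giving p = 2/5.
Let Firm B play low price with probability q. Firm A is indifferent when −9q + 3(1−q) = 7q − (1−q), giving q = 1/5.
The value is -9·(1/5) + (3)·(4/5) = 3/5.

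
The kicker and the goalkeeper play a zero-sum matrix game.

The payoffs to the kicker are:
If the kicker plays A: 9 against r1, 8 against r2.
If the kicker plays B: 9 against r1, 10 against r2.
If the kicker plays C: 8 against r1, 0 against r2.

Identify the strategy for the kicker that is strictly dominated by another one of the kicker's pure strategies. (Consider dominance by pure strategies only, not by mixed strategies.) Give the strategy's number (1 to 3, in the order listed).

Compare C with A: 9 > 8, 8 > 0.
So A strictly dominates C for the kicker; C is strictly dominated.

3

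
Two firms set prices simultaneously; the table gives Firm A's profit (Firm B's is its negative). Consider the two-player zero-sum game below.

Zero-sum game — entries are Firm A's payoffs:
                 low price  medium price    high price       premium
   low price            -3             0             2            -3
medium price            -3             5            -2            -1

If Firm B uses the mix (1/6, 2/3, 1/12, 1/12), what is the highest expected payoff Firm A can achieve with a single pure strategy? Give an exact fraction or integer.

31/12

low price: (-3)·(1/6) + (0)·(2/3) + (2)·(1/12) + (-3)·(1/12) = -7/12.
medium price: (-3)·(1/6) + (5)·(2/3) + (-2)·(1/12) + (-1)·(1/12) = 31/12.
The best pure response is medium price with expected payoff 31/12.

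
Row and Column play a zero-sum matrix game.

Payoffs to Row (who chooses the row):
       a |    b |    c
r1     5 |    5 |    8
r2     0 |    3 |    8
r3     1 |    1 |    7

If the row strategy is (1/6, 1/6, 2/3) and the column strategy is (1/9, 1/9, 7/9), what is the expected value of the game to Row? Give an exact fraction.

Against (1/9, 1/9, 7/9), each row's expected payoff is r1: 22/3; r2: 59/9; r3: 17/3.
Taking the (1/6, 1/6, 2/3)-weighted average: (1/6)·(22/3) + (1/6)·(59/9) + (2/3)·(17/3) = 329/54.

329/54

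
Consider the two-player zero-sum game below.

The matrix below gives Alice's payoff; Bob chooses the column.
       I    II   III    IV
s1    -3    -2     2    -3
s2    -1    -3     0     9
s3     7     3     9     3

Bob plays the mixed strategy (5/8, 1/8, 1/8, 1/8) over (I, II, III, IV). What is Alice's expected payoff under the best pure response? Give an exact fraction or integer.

25/4

s1: (-3)·(5/8) + (-2)·(1/8) + (2)·(1/8) + (-3)·(1/8) = -9/4.
s2: (-1)·(5/8) + (-3)·(1/8) + (0)·(1/8) + (9)·(1/8) = 1/8.
s3: (7)·(5/8) + (3)·(1/8) + (9)·(1/8) + (3)·(1/8) = 25/4.
The best pure response is s3 with expected payoff 25/4.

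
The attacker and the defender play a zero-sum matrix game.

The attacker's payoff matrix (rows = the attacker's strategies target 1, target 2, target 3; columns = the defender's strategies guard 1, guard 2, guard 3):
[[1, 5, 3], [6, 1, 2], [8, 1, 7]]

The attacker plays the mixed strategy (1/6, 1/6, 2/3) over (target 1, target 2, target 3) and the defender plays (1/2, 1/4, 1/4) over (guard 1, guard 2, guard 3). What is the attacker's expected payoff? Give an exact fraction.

Against (1/2, 1/4, 1/4), each row's expected payoff is target 1: 5/2; target 2: 15/4; target 3: 6.
Taking the (1/6, 1/6, 2/3)-weighted average: (1/6)·(5/2) + (1/6)·(15/4) + (2/3)·(6) = 121/24.

121/24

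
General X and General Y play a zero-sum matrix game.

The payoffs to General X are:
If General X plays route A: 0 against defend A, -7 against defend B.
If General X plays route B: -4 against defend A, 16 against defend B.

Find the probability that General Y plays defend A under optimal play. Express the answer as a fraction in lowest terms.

Row minima are -7 and -4, so General X's maximin is -4; column maxima are 0 and 16, so General Y's minimax is 0. These differ, so the equilibrium is in mixed strategies.
Let General Y play defend A with probability q. General X is indifferent when −7(1−q) = −4q + 16(1−q), giving q = 23/27.

23/27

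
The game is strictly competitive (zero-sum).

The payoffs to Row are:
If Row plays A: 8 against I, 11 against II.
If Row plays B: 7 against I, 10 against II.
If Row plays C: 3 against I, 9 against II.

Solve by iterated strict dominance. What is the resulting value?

8

Row C is strictly dominated by row A (8>3, 11>9); eliminate C.
Row B is strictly dominated by row A (8>7, 11>10); eliminate B.
Column II is strictly dominated by I for Column (8<11); eliminate II.
Only (A, I) remains, with payoff 8.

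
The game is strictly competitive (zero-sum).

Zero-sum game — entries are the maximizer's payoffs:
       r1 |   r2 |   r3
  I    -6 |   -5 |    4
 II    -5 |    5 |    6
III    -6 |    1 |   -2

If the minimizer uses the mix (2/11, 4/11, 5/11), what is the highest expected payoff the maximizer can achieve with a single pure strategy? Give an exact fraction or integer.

I: (-6)·(2/11) + (-5)·(4/11) + (4)·(5/11) = -12/11.
II: (-5)·(2/11) + (5)·(4/11) + (6)·(5/11) = 40/11.
III: (-6)·(2/11) + (1)·(4/11) + (-2)·(5/11) = -18/11.
The best pure response is II with expected payoff 40/11.

40/11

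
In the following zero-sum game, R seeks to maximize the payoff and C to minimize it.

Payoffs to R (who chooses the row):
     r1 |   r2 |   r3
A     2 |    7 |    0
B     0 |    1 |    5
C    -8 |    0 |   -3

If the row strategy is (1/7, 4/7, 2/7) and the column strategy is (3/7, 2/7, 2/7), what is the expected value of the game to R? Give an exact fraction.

Against (3/7, 2/7, 2/7), each row's expected payoff is A: 20/7; B: 12/7; C: -30/7.
Taking the (1/7, 4/7, 2/7)-weighted average: (1/7)·(20/7) + (4/7)·(12/7) + (2/7)·(-30/7) = 8/49.

8/49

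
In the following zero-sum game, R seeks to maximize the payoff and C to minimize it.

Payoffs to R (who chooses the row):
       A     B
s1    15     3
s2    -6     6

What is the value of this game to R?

9/2

Row minima are 3 and -6, so R's maximin is 3; column maxima are 15 and 6, so C's minimax is 6. These differ, so the equilibrium is in mixed strategies.
Let R play s1 with probability p. C is indifferent when 15p − 6(1−p) = 3p + 6(1−p), giving p = 1/2.
Let C play A with probability q. R is indifferent when 15q + 3(1−q) = −6q + 6(1−q), giving q = 1/8.
The value is 15·(1/8) + (3)·(7/8) = 9/2.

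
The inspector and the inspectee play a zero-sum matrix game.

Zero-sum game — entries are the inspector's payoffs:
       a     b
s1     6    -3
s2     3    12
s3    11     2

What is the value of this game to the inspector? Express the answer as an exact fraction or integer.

7

Row s1 is strictly dominated by row s3, so the inspector never plays it.
The remaining 2×2 game on (s2, s3) × (a, b) has no saddle point. Let the inspector play s2 with probability p; indifference gives 3p + 11(1−p) = 12p + 2(1−p), so p = 1/2.
Similarly the inspectee's optimal q on a is 5/9, and the value is 3·(5/9) + (12)·(4/9) = 7.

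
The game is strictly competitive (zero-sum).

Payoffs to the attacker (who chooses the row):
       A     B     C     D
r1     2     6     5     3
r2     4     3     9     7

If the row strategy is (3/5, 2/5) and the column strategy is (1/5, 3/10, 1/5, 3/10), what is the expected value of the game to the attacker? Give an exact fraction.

Against (1/5, 3/10, 1/5, 3/10), each row's expected payoff is r1: 41/10; r2: 28/5.
Taking the (3/5, 2/5)-weighted average: (3/5)·(41/10) + (2/5)·(28/5) = 47/10.

47/10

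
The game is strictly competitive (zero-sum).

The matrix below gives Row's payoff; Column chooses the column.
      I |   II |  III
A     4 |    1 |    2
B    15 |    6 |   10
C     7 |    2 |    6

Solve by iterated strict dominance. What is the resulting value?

Row A is strictly dominated by row B (15>4, 6>1, 10>2); eliminate A.
Row C is strictly dominated by row B (15>7, 6>2, 10>6); eliminate C.
Column III is strictly dominated by II for Column (6<10); eliminate III.
Column I is strictly dominated by II for Column (6<15); eliminate I.
Only (B, II) remains, with payoff 6.

6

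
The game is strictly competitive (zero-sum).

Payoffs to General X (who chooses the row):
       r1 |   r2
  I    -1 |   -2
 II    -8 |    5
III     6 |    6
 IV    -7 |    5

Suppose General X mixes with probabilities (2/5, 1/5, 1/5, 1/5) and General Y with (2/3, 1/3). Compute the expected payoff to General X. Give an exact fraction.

-2/3

Against (2/3, 1/3), each row's expected payoff is I: -4/3; II: -11/3; III: 6; IV: -3.
Taking the (2/5, 1/5, 1/5, 1/5)-weighted average: (2/5)·(-4/3) + (1/5)·(-11/3) + (1/5)·(6) + (1/5)·(-3) = -2/3.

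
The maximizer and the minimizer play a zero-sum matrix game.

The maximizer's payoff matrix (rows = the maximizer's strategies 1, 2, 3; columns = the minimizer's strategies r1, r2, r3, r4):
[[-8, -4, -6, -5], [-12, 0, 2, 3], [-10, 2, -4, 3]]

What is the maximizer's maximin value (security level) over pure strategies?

The worst-case payoff for each row is 1: -8, 2: -12, 3: -10.
The best of these is -8.

-8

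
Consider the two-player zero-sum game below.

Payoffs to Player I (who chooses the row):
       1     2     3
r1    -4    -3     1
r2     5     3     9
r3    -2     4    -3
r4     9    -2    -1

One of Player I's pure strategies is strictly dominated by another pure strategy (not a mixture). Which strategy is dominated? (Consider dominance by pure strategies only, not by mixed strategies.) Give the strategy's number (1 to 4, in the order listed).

1

Compare r1 with r2: 5 > -4, 3 > -3, 9 > 1.
So r2 strictly dominates r1 for Player I; r1 is strictly dominated.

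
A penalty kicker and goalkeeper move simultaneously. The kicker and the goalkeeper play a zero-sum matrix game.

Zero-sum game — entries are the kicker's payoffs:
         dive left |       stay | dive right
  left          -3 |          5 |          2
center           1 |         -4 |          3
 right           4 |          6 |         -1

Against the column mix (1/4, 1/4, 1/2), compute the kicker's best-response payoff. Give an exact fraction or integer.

2

left: (-3)·(1/4) + (5)·(1/4) + (2)·(1/2) = 3/2.
center: (1)·(1/4) + (-4)·(1/4) + (3)·(1/2) = 3/4.
right: (4)·(1/4) + (6)·(1/4) + (-1)·(1/2) = 2.
The best pure response is right with expected payoff 2.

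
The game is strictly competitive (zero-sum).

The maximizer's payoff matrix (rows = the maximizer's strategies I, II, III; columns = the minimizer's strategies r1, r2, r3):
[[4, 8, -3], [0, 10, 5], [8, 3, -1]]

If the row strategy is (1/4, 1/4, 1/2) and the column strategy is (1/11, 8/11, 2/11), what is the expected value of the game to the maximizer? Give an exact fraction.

53/11

Against (1/11, 8/11, 2/11), each row's expected payoff is I: 62/11; II: 90/11; III: 30/11.
Taking the (1/4, 1/4, 1/2)-weighted average: (1/4)·(62/11) + (1/4)·(90/11) + (1/2)·(30/11) = 53/11.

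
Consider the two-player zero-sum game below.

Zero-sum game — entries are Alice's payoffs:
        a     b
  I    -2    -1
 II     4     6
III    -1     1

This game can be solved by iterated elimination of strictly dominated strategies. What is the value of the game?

4

Column b is strictly dominated by a for Bob (-2<-1, 4<6, -1<1); eliminate b.
Row III is strictly dominated by row II (4>-1); eliminate III.
Row I is strictly dominated by row II (4>-2); eliminate I.
Only (II, a) remains, with payoff 4.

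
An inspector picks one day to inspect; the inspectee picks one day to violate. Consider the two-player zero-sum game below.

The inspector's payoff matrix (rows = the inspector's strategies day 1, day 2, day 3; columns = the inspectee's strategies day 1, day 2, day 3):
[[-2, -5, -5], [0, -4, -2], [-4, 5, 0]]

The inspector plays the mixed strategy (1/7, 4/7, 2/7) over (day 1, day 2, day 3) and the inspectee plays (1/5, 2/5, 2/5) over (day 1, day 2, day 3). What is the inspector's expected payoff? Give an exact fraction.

Against (1/5, 2/5, 2/5), each row's expected payoff is day 1: -22/5; day 2: -12/5; day 3: 6/5.
Taking the (1/7, 4/7, 2/7)-weighted average: (1/7)·(-22/5) + (4/7)·(-12/5) + (2/7)·(6/5) = -58/35.

-58/35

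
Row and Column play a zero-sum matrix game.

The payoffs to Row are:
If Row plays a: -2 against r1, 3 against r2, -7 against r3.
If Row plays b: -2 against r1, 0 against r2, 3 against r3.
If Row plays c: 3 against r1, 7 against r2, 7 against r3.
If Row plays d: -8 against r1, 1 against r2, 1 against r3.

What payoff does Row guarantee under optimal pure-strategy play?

3

Row minima: -7, -2, 3, -8 → Row's maximin is 3.
Column maxima: 3, 7, 7 → Column's minimax is 3.
They coincide at (c, r1), so the value is 3.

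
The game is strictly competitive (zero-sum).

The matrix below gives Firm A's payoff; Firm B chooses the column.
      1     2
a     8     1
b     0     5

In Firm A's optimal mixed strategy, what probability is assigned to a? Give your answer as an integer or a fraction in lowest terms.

Row minima are 1 and 0, so Firm A's maximin is 1; column maxima are 8 and 5, so Firm B's minimax is 5. These differ, so the equilibrium is in mixed strategies.
Let Firm A play a with probability p. Firm B is indifferent when 8p = p + 5(1−p), giving p = 5/12.

5/12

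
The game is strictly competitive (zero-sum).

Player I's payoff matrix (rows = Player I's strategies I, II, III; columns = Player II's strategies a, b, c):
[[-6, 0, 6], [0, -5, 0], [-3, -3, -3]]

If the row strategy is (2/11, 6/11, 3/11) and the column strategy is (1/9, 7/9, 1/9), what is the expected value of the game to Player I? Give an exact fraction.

-97/33

Against (1/9, 7/9, 1/9), each row's expected payoff is I: 0; II: -35/9; III: -3.
Taking the (2/11, 6/11, 3/11)-weighted average: (2/11)·(0) + (6/11)·(-35/9) + (3/11)·(-3) = -97/33.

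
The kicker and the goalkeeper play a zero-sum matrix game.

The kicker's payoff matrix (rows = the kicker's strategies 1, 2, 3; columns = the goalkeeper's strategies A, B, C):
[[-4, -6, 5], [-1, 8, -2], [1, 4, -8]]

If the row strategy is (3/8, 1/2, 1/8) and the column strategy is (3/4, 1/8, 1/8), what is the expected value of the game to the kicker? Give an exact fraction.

-73/64

Against (3/4, 1/8, 1/8), each row's expected payoff is 1: -25/8; 2: 0; 3: 1/4.
Taking the (3/8, 1/2, 1/8)-weighted average: (3/8)·(-25/8) + (1/2)·(0) + (1/8)·(1/4) = -73/64.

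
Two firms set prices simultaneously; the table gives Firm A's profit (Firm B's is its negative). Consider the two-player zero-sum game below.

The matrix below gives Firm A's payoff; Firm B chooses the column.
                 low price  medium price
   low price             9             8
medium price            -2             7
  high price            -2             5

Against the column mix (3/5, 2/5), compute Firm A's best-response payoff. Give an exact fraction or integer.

low price: (9)·(3/5) + (8)·(2/5) = 43/5.
medium price: (-2)·(3/5) + (7)·(2/5) = 8/5.
high price: (-2)·(3/5) + (5)·(2/5) = 4/5.
The best pure response is low price with expected payoff 43/5.

43/5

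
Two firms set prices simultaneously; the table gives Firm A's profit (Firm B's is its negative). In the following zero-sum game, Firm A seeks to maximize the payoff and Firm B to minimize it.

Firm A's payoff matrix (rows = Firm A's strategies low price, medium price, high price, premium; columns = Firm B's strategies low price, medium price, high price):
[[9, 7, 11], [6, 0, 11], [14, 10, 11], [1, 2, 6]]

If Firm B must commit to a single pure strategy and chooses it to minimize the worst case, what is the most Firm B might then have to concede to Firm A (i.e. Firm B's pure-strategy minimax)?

The worst case (largest entry) in each column is low price: 14, medium price: 10, high price: 11.
The best (smallest) of these is 10.

10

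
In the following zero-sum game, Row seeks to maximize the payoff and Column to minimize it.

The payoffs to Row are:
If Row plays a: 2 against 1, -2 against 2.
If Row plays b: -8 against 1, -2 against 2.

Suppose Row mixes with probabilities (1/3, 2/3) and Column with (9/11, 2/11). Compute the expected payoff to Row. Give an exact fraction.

Against (9/11, 2/11), each row's expected payoff is a: 14/11; b: -76/11.
Taking the (1/3, 2/3)-weighted average: (1/3)·(14/11) + (2/3)·(-76/11) = -46/11.

-46/11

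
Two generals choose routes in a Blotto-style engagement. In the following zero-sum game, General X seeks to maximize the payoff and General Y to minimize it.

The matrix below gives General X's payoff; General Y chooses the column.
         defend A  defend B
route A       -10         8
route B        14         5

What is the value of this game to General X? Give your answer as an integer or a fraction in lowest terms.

Row minima are -10 and 5, so General X's maximin is 5; column maxima are 14 and 8, so General Y's minimax is 8. These differ, so the equilibrium is in mixed strategies.
Let General X play route A with probability p. General Y is indifferent when −10p + 14(1−p) = 8p + 5(1−p), giving p = 1/3.
Let General Y play defend A with probability q. General X is indifferent when −10q + 8(1−q) = 14q + 5(1−q), giving q = 1/9.
The value is -10·(1/9) + (8)·(8/9) = 6.

6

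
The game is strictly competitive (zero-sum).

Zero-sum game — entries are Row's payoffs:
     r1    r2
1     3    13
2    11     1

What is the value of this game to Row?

7

Row minima are 3 and 1, so Row's maximin is 3; column maxima are 11 and 13, so Column's minimax is 11. These differ, so the equilibrium is in mixed strategies.
Let Row play 1 with probability p. Column is indifferent when 3p + 11(1−p) = 13p + (1−p), giving p = 1/2.
Let Column play r1 with probability q. Row is indifferent when 3q + 13(1−q) = 11q + (1−q), giving q = 3/5.
The value is 3·(3/5) + (13)·(2/5) = 7.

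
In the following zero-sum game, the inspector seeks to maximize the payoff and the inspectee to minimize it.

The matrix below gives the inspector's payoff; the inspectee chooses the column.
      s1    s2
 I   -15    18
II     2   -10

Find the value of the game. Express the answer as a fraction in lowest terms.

-38/15

Row minima are -15 and -10, so the inspector's maximin is -10; column maxima are 2 and 18, so the inspectee's minimax is 2. These differ, so the equilibrium is in mixed strategies.
Let the inspector play I with probability p. The inspectee is indifferent when −15p + 2(1−p) = 18p − 10(1−p), giving p = 4/15.
Let the inspectee play s1 with probability q. The inspector is indifferent when −15q + 18(1−q) = 2q − 10(1−q), giving q = 28/45.
The value is -15·(28/45) + (18)·(17/45) = -38/15.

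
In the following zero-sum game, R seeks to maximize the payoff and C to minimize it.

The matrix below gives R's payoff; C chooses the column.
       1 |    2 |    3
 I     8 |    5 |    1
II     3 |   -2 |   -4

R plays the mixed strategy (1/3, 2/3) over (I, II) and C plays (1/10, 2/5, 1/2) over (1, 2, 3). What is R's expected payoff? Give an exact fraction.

-17/30

Against (1/10, 2/5, 1/2), each row's expected payoff is I: 33/10; II: -5/2.
Taking the (1/3, 2/3)-weighted average: (1/3)·(33/10) + (2/3)·(-5/2) = -17/30.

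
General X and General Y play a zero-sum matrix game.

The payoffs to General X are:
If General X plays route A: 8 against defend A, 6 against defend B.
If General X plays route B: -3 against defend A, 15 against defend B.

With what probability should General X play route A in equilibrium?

Row minima are 6 and -3, so General X's maximin is 6; column maxima are 8 and 15, so General Y's minimax is 8. These differ, so the equilibrium is in mixed strategies.
Let General X play route A with probability p. General Y is indifferent when 8p − 3(1−p) = 6p + 15(1−p), giving p = 9/10.

9/10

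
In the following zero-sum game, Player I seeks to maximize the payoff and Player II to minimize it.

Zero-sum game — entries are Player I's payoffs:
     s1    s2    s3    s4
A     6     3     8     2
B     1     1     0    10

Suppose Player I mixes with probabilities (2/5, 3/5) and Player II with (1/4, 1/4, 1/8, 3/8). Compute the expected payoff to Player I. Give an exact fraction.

Against (1/4, 1/4, 1/8, 3/8), each row's expected payoff is A: 4; B: 17/4.
Taking the (2/5, 3/5)-weighted average: (2/5)·(4) + (3/5)·(17/4) = 83/20.

83/20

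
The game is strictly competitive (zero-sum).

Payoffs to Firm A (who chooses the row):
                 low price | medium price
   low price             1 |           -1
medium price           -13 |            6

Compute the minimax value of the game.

-1/3

Row minima are -1 and -13, so Firm A's maximin is -1; column maxima are 1 and 6, so Firm B's minimax is 1. These differ, so the equilibrium is in mixed strategies.
Let Firm A play low price with probability p. Firm B is indifferent when p − 13(1−p) = −p + 6(1−p), giving p = 19/21.
Let Firm B play low price with probability q. Firm A is indifferent when q − (1−q) = −13q + 6(1−q), giving q = 1/3.
The value is 1·(1/3) + (-1)·(2/3) = -1/3.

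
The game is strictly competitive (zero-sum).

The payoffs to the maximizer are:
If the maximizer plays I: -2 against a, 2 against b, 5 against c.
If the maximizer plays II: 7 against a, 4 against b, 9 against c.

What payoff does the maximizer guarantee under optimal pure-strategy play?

Row minima: -2, 4 → the maximizer's maximin is 4.
Column maxima: 7, 4, 9 → the minimizer's minimax is 4.
They coincide at (II, b), so the value is 4.

4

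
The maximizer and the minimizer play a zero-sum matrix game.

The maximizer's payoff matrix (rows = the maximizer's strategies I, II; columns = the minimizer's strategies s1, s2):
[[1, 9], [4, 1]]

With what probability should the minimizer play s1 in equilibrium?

8/11

Row minima are 1 and 1, so the maximizer's maximin is 1; column maxima are 4 and 9, so the minimizer's minimax is 4. These differ, so the equilibrium is in mixed strategies.
Let the minimizer play s1 with probability q. The maximizer is indifferent when q + 9(1−q) = 4q + (1−q), giving q = 8/11.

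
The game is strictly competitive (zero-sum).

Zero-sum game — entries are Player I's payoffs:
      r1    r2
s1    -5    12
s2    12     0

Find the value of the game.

144/29

Row minima are -5 and 0, so Player I's maximin is 0; column maxima are 12 and 12, so Player II's minimax is 12. These differ, so the equilibrium is in mixed strategies.
Let Player I play s1 with probability p. Player II is indifferent when −5p + 12(1−p) = 12p, giving p = 12/29.
Let Player II play r1 with probability q. Player I is indifferent when −5q + 12(1−q) = 12q, giving q = 12/29.
The value is -5·(12/29) + (12)·(17/29) = 144/29.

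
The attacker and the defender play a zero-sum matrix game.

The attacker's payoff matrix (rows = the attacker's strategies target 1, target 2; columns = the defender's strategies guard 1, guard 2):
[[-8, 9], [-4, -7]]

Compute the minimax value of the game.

-23/5

Row minima are -8 and -7, so the attacker's maximin is -7; column maxima are -4 and 9, so the defender's minimax is -4. These differ, so the equilibrium is in mixed strategies.
Let the attacker play target 1 with probability p. The defender is indifferent when −8p − 4(1−p) = 9p − 7(1−p), giving p = 3/20.
Let the defender play guard 1 with probability q. The attacker is indifferent when −8q + 9(1−q) = −4q − 7(1−q), giving q = 4/5.
The value is -8·(4/5) + (9)·(1/5) = -23/5.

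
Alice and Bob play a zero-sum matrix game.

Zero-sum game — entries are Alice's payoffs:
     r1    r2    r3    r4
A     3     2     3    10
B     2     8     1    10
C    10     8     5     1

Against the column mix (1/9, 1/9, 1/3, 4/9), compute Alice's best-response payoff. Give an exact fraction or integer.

A: (3)·(1/9) + (2)·(1/9) + (3)·(1/3) + (10)·(4/9) = 6.
B: (2)·(1/9) + (8)·(1/9) + (1)·(1/3) + (10)·(4/9) = 53/9.
C: (10)·(1/9) + (8)·(1/9) + (5)·(1/3) + (1)·(4/9) = 37/9.
The best pure response is A with expected payoff 6.

6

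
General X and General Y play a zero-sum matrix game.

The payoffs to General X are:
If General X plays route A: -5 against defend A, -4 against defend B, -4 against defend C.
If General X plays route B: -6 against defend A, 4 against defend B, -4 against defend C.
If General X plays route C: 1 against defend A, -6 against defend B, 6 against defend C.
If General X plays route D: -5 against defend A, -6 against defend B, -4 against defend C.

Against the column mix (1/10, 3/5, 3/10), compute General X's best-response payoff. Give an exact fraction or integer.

3/5

route A: (-5)·(1/10) + (-4)·(3/5) + (-4)·(3/10) = -41/10.
route B: (-6)·(1/10) + (4)·(3/5) + (-4)·(3/10) = 3/5.
route C: (1)·(1/10) + (-6)·(3/5) + (6)·(3/10) = -17/10.
route D: (-5)·(1/10) + (-6)·(3/5) + (-4)·(3/10) = -53/10.
The best pure response is route B with expected payoff 3/5.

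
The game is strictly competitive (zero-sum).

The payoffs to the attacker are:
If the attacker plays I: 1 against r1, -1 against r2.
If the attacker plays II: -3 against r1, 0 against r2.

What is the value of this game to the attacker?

-3/5

Row minima are -1 and -3, so the attacker's maximin is -1; column maxima are 1 and 0, so the defender's minimax is 0. These differ, so the equilibrium is in mixed strategies.
Let the attacker play I with probability p. The defender is indifferent when p − 3(1−p) = −p, giving p = 3/5.
Let the defender play r1 with probability q. The attacker is indifferent when q − (1−q) = −3q, giving q = 1/5.
The value is 1·(1/5) + (-1)·(4/5) = -3/5.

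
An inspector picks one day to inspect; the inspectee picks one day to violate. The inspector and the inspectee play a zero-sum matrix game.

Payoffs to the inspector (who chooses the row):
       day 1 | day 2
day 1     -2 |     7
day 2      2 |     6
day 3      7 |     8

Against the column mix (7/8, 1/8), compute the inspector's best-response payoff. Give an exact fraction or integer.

57/8

day 1: (-2)·(7/8) + (7)·(1/8) = -7/8.
day 2: (2)·(7/8) + (6)·(1/8) = 5/2.
day 3: (7)·(7/8) + (8)·(1/8) = 57/8.
The best pure response is day 3 with expected payoff 57/8.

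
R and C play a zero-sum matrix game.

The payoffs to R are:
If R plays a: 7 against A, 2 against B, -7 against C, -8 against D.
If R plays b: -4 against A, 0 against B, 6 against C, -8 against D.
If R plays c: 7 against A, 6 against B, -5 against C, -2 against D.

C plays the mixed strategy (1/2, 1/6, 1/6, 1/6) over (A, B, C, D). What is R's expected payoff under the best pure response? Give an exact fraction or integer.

a: (7)·(1/2) + (2)·(1/6) + (-7)·(1/6) + (-8)·(1/6) = 4/3.
b: (-4)·(1/2) + (0)·(1/6) + (6)·(1/6) + (-8)·(1/6) = -7/3.
c: (7)·(1/2) + (6)·(1/6) + (-5)·(1/6) + (-2)·(1/6) = 10/3.
The best pure response is c with expected payoff 10/3.

10/3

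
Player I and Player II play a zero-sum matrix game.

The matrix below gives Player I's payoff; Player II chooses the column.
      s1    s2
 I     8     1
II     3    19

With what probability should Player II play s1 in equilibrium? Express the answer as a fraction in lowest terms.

Row minima are 1 and 3, so Player I's maximin is 3; column maxima are 8 and 19, so Player II's minimax is 8. These differ, so the equilibrium is in mixed strategies.
Let Player II play s1 with probability q. Player I is indifferent when 8q + (1−q) = 3q + 19(1−q), giving q = 18/23.

18/23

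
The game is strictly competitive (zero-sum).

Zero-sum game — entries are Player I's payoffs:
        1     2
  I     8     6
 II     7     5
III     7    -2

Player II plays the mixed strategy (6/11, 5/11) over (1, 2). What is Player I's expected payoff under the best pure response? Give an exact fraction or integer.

78/11

I: (8)·(6/11) + (6)·(5/11) = 78/11.
II: (7)·(6/11) + (5)·(5/11) = 67/11.
III: (7)·(6/11) + (-2)·(5/11) = 32/11.
The best pure response is I with expected payoff 78/11.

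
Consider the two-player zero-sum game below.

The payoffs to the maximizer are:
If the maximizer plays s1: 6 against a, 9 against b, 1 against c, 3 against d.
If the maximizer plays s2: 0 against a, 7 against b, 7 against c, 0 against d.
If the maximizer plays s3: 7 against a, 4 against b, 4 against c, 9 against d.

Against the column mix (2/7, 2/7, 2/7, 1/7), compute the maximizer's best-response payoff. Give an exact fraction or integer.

s1: (6)·(2/7) + (9)·(2/7) + (1)·(2/7) + (3)·(1/7) = 5.
s2: (0)·(2/7) + (7)·(2/7) + (7)·(2/7) + (0)·(1/7) = 4.
s3: (7)·(2/7) + (4)·(2/7) + (4)·(2/7) + (9)·(1/7) = 39/7.
The best pure response is s3 with expected payoff 39/7.

39/7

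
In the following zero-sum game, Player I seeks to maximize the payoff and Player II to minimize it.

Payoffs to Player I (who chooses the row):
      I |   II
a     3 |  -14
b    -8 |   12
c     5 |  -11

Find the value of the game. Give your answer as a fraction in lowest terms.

-7/9

Row a is strictly dominated by row c, so Player I never plays it.
The remaining 2×2 game on (b, c) × (I, II) has no saddle point. Let Player I play b with probability p; indifference gives −8p + 5(1−p) = 12p − 11(1−p), so p = 4/9.
Similarly Player II's optimal q on I is 23/36, and the value is -8·(23/36) + (12)·(13/36) = -7/9.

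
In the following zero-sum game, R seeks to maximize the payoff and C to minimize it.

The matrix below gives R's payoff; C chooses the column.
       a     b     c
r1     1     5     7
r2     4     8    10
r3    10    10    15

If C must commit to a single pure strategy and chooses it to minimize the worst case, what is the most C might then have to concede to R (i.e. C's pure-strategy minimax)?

10

The worst case (largest entry) in each column is a: 10, b: 10, c: 15.
The best (smallest) of these is 10.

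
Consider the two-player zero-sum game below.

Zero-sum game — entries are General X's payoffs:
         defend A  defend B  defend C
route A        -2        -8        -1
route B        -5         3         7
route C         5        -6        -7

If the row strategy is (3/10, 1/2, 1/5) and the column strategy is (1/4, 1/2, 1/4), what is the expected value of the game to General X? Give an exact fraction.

-9/8

Against (1/4, 1/2, 1/4), each row's expected payoff is route A: -19/4; route B: 2; route C: -7/2.
Taking the (3/10, 1/2, 1/5)-weighted average: (3/10)·(-19/4) + (1/2)·(2) + (1/5)·(-7/2) = -9/8.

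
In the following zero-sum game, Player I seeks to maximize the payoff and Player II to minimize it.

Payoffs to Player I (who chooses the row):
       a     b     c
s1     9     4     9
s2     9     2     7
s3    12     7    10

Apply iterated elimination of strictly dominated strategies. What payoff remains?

7

Column c is strictly dominated by b for Player II (4<9, 2<7, 7<10); eliminate c.
Row s2 is strictly dominated by row s3 (12>9, 7>2); eliminate s2.
Column a is strictly dominated by b for Player II (4<9, 7<12); eliminate a.
Row s1 is strictly dominated by row s3 (7>4); eliminate s1.
Only (s3, b) remains, with payoff 7.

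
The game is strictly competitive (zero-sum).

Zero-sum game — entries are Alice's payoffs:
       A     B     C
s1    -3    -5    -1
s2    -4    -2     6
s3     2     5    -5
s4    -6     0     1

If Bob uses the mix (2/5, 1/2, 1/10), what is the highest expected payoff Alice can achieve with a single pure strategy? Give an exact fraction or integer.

14/5

s1: (-3)·(2/5) + (-5)·(1/2) + (-1)·(1/10) = -19/5.
s2: (-4)·(2/5) + (-2)·(1/2) + (6)·(1/10) = -2.
s3: (2)·(2/5) + (5)·(1/2) + (-5)·(1/10) = 14/5.
s4: (-6)·(2/5) + (0)·(1/2) + (1)·(1/10) = -23/10.
The best pure response is s3 with expected payoff 14/5.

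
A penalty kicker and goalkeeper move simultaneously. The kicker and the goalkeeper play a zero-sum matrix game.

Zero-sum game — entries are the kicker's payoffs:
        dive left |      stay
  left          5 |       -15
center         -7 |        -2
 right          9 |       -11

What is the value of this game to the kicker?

Row left is strictly dominated by row right, so the kicker never plays it.
The remaining 2×2 game on (center, right) × (dive left, stay) has no saddle point. Let the kicker play center with probability p; indifference gives −7p + 9(1−p) = −2p − 11(1−p), so p = 4/5.
Similarly the goalkeeper's optimal q on dive left is 9/25, and the value is -7·(9/25) + (-2)·(16/25) = -19/5.

-19/5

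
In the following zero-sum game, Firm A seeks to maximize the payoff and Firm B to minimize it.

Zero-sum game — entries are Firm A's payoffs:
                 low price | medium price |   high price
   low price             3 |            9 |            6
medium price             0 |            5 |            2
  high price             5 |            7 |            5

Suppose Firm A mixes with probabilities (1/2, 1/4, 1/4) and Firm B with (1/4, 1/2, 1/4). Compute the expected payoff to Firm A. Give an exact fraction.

45/8

Against (1/4, 1/2, 1/4), each row's expected payoff is low price: 27/4; medium price: 3; high price: 6.
Taking the (1/2, 1/4, 1/4)-weighted average: (1/2)·(27/4) + (1/4)·(3) + (1/4)·(6) = 45/8.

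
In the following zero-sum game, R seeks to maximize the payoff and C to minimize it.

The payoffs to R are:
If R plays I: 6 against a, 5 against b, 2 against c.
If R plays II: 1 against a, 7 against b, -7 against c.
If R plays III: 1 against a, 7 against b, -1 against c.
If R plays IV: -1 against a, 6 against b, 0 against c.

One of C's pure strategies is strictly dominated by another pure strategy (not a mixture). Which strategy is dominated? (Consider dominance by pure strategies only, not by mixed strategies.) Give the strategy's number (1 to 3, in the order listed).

C prefers columns that give R less. Compare b with c: 2 < 5, -7 < 7, -1 < 7, 0 < 6.
So c strictly dominates b for C; b is strictly dominated.

2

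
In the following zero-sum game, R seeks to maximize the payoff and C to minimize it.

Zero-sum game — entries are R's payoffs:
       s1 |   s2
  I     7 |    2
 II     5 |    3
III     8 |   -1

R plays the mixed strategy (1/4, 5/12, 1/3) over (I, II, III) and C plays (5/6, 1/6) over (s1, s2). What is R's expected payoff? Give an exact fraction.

407/72

Against (5/6, 1/6), each row's expected payoff is I: 37/6; II: 14/3; III: 13/2.
Taking the (1/4, 5/12, 1/3)-weighted average: (1/4)·(37/6) + (5/12)·(14/3) + (1/3)·(13/2) = 407/72.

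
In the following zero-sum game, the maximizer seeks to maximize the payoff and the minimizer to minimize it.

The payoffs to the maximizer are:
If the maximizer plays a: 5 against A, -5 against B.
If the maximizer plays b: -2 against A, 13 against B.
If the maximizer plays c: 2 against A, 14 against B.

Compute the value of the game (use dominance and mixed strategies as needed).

Row b is strictly dominated by row c, so the maximizer never plays it.
The remaining 2×2 game on (a, c) × (A, B) has no saddle point. Let the maximizer play a with probability p; indifference gives 5p + 2(1−p) = −5p + 14(1−p), so p = 6/11.
Similarly the minimizer's optimal q on A is 19/22, and the value is 5·(19/22) + (-5)·(3/22) = 40/11.

40/11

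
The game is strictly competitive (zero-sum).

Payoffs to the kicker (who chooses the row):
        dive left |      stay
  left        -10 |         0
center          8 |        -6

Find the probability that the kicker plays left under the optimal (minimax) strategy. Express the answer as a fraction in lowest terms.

Row minima are -10 and -6, so the kicker's maximin is -6; column maxima are 8 and 0, so the goalkeeper's minimax is 0. These differ, so the equilibrium is in mixed strategies.
Let the kicker play left with probability p. The goalkeeper is indifferent when −10p + 8(1−p) = −6(1−p), giving p = 7/12.

7/12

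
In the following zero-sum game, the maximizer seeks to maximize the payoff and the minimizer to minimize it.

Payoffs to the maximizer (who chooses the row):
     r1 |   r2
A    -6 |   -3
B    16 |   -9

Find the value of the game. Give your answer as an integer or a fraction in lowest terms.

-51/14

Row minima are -6 and -9, so the maximizer's maximin is -6; column maxima are 16 and -3, so the minimizer's minimax is -3. These differ, so the equilibrium is in mixed strategies.
Let the maximizer play A with probability p. The minimizer is indifferent when −6p + 16(1−p) = −3p − 9(1−p), giving p = 25/28.
Let the minimizer play r1 with probability q. The maximizer is indifferent when −6q − 3(1−q) = 16q − 9(1−q), giving q = 3/14.
The value is -6·(3/14) + (-3)·(11/14) = -51/14.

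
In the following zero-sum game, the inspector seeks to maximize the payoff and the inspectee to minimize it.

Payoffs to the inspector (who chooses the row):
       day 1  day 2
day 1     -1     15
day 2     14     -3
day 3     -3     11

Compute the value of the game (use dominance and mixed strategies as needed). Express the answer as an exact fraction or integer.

Row day 3 is strictly dominated by row day 1, so the inspector never plays it.
The remaining 2×2 game on (day 1, day 2) × (day 1, day 2) has no saddle point. Let the inspector play day 1 with probability p; indifference gives −p + 14(1−p) = 15p − 3(1−p), so p = 17/33.
Similarly the inspectee's optimal q on day 1 is 6/11, and the value is -1·(6/11) + (15)·(5/11) = 69/11.

69/11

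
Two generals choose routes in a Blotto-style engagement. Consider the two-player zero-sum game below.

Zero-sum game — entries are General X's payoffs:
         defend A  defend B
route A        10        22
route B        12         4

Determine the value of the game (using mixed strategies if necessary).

Row minima are 10 and 4, so General X's maximin is 10; column maxima are 12 and 22, so General Y's minimax is 12. These differ, so the equilibrium is in mixed strategies.
Let General X play route A with probability p. General Y is indifferent when 10p + 12(1−p) = 22p + 4(1−p), giving p = 2/5.
Let General Y play defend A with probability q. General X is indifferent when 10q + 22(1−q) = 12q + 4(1−q), giving q = 9/10.
The value is 10·(9/10) + (22)·(1/10) = 56/5.

56/5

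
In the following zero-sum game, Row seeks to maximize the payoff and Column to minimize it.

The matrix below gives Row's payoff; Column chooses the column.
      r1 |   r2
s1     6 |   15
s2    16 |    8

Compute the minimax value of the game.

192/17

Row minima are 6 and 8, so Row's maximin is 8; column maxima are 16 and 15, so Column's minimax is 15. These differ, so the equilibrium is in mixed strategies.
Let Row play s1 with probability p. Column is indifferent when 6p + 16(1−p) = 15p + 8(1−p), giving p = 8/17.
Let Column play r1 with probability q. Row is indifferent when 6q + 15(1−q) = 16q + 8(1−q), giving q = 7/17.
The value is 6·(7/17) + (15)·(10/17) = 192/17.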